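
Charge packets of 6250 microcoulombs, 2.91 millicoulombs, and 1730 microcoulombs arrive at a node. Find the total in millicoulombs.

In millicoulombs:
  6250 microcoulombs = 6250 × 10⁻³ millicoulombs = 6.25
  2.91 millicoulombs → 2.91
  1730 microcoulombs = 1730 × 10⁻³ millicoulombs = 1.73
Sum: 6.25 + 2.91 + 1.73 = 10.89

10.89 millicoulombs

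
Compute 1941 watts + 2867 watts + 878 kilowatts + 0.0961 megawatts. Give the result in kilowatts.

In kilowatts:
  1941 watts = 1941 × 10⁻³ kilowatts = 1.941
  2867 watts = 2867 × 10⁻³ kilowatts = 2.867
  878 kilowatts → 878
  0.0961 megawatts = 0.0961 × 10³ kilowatts = 96.1
Sum: 1.941 + 2.867 + 878 + 96.1 = 978.908

978.908 kilowatts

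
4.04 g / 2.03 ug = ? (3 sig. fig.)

(4.04) / (2.03 × 10^-6) = 1.99 × 10^6

1990000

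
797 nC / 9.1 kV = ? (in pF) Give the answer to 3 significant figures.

87.6 pF

(797 × 10^-9) / (9.1 × 10^3) = 87.582 × 10^-12 F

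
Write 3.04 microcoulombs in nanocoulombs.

micro = 10^-6, nano = 10^-9; factor is 10^3.
3.04 × 10^3 = 3040

3040 nanocoulombs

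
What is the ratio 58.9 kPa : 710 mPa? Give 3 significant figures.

(58.9 × 10^3) / (710 × 10^-3) = 0.08296 × 10^6

83000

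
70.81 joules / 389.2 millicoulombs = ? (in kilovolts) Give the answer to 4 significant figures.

0.1819 kilovolts

(70.81) / (389.2 × 10⁻³) = 0.181937 × 10³ V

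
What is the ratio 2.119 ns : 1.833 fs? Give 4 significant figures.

1156000

(2.119 × 10⁻⁹) / (1.833 × 10⁻¹⁵) = 1.156 × 10⁶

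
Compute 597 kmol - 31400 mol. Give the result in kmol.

565.6 kmol

In kmol:
  597 kmol → 597
  31400 mol = 31400 × 10⁻³ kmol = 31.4
Difference: 597 - 31.4 = 565.6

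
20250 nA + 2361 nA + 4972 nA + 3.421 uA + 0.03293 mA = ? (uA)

In uA:
  20250 nA = 20250e-3 uA = 20.25
  2361 nA = 2361e-3 uA = 2.361
  4972 nA = 4972e-3 uA = 4.972
  3.421 uA → 3.421
  0.03293 mA = 0.03293e3 uA = 32.93
Sum: 20.25 + 2.361 + 4.972 + 3.421 + 32.93 = 63.934

63.934 uA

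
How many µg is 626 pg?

0.000626 µg

pico = 10^-12, micro = 10^-6; factor is 10^-6.
626 × 10^-6 = 0.000626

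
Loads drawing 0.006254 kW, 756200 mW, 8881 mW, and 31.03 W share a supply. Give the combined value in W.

In W:
  0.006254 kW = 0.006254 × 10^3 W = 6.254
  756200 mW = 756200 × 10^-3 W = 756.2
  8881 mW = 8881 × 10^-3 W = 8.881
  31.03 W → 31.03
Sum: 6.254 + 756.2 + 8.881 + 31.03 = 802.365

802.365 W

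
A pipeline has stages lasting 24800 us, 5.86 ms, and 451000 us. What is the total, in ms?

In ms:
  24800 us = 24800 × 10⁻³ ms = 24.8
  5.86 ms → 5.86
  451000 us = 451000 × 10⁻³ ms = 451
Sum: 24.8 + 5.86 + 451 = 481.66

481.66 ms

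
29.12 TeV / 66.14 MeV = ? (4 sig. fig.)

440300

(29.12 × 10¹²) / (66.14 × 10⁶) = 0.44028 × 10⁶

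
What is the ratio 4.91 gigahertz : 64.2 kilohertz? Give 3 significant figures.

76500

(4.91 × 10⁹) / (64.2 × 10³) = 0.07648 × 10⁶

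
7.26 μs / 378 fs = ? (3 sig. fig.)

(7.26 × 10^-6) / (378 × 10^-15) = 0.01921 × 10^9

19200000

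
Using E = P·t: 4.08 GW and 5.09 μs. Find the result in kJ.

4.08 × 10^9 × 5.09 × 10^-6 = 20.7672 × 10^3 J

20.7672 kJ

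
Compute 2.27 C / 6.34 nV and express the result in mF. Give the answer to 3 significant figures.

(2.27) / (6.34e-9) = 0.35804e9 F

358000000000 mF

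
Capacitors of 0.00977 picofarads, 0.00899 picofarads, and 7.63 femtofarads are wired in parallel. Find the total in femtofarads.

In femtofarads:
  0.00977 picofarads = 0.00977 × 10^3 femtofarads = 9.77
  0.00899 picofarads = 0.00899 × 10^3 femtofarads = 8.99
  7.63 femtofarads → 7.63
Sum: 9.77 + 8.99 + 7.63 = 26.39

26.39 femtofarads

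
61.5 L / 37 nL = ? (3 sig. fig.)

1660000000

(61.5) / (37 × 10^-9) = 1.662 × 10^9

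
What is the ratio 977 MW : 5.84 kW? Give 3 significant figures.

167000

(977 × 10^6) / (5.84 × 10^3) = 167.3 × 10^3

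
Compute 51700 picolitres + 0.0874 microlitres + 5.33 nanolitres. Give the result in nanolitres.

In nanolitres:
  51700 picolitres = 51700 × 10^-3 nanolitres = 51.7
  0.0874 microlitres = 0.0874 × 10^3 nanolitres = 87.4
  5.33 nanolitres → 5.33
Sum: 51.7 + 87.4 + 5.33 = 144.43

144.43 nanolitres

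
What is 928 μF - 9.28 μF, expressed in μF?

918.72 μF

In μF:
  928 μF → 928
  9.28 μF → 9.28
Difference: 928 - 9.28 = 918.72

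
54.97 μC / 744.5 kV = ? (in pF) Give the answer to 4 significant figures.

(54.97e-6) / (744.5e3) = 0.0738348e-9 F

73.83 pF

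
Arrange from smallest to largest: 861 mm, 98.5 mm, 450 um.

861 mm = 0.861 m
98.5 mm = 0.0985 m
450 um = 0.00045 m

450 um < 98.5 mm < 861 mm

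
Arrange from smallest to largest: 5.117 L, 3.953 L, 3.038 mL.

3.038 mL < 3.953 L < 5.117 L

5.117 L = 5.117 L
3.953 L = 3.953 L
3.038 mL = 0.003038 L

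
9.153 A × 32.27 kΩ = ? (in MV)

9.153 × 32.27e3 = 295.36731e3 V

0.29536731 MV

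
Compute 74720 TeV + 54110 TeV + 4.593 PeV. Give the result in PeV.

In PeV:
  74720 TeV = 74720 × 10^-3 PeV = 74.72
  54110 TeV = 54110 × 10^-3 PeV = 54.11
  4.593 PeV → 4.593
Sum: 74.72 + 54.11 + 4.593 = 133.423

133.423 PeV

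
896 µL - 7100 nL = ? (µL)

In µL:
  896 µL → 896
  7100 nL = 7100e-3 µL = 7.1
Difference: 896 - 7.1 = 888.9

888.9 µL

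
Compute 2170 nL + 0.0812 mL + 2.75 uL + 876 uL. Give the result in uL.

In uL:
  2170 nL = 2170 × 10⁻³ uL = 2.17
  0.0812 mL = 0.0812 × 10³ uL = 81.2
  2.75 uL → 2.75
  876 uL → 876
Sum: 2.17 + 81.2 + 2.75 + 876 = 962.12

962.12 uL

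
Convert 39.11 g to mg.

39110 mg

(no prefix) = 1e0, milli = 1e-3; factor is 1e3.
39.11 × 1e3 = 39110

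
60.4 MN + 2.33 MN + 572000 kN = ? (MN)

In MN:
  60.4 MN → 60.4
  2.33 MN → 2.33
  572000 kN = 572000 × 10⁻³ MN = 572
Sum: 60.4 + 2.33 + 572 = 634.73

634.73 MN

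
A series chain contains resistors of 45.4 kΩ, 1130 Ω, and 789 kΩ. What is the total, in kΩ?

835.53 kΩ

In kΩ:
  45.4 kΩ → 45.4
  1130 Ω = 1130e-3 kΩ = 1.13
  789 kΩ → 789
Sum: 45.4 + 1.13 + 789 = 835.53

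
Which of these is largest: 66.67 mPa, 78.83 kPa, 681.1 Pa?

66.67 mPa = 0.06667 Pa
78.83 kPa = 78830 Pa
681.1 Pa = 681.1 Pa

78.83 kPa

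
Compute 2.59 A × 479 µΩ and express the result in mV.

2.59 × 479 × 10⁻⁶ = 1240.61 × 10⁻⁶ V

1.24061 mV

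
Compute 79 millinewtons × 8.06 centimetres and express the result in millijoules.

6.3674 millijoules

79e-3 × 8.06e-2 = 636.74e-5 J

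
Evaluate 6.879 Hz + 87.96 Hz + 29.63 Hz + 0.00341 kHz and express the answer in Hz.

In Hz:
  6.879 Hz → 6.879
  87.96 Hz → 87.96
  29.63 Hz → 29.63
  0.00341 kHz = 0.00341e3 Hz = 3.41
Sum: 6.879 + 87.96 + 29.63 + 3.41 = 127.879

127.879 Hz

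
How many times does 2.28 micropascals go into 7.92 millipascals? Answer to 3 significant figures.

3470

(7.92 × 10⁻³) / (2.28 × 10⁻⁶) = 3.474 × 10³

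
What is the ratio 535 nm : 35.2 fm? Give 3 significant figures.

(535 × 10⁻⁹) / (35.2 × 10⁻¹⁵) = 15.2 × 10⁶

15200000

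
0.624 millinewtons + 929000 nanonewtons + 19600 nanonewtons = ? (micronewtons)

1572.6 micronewtons

In micronewtons:
  0.624 millinewtons = 0.624e3 micronewtons = 624
  929000 nanonewtons = 929000e-3 micronewtons = 929
  19600 nanonewtons = 19600e-3 micronewtons = 19.6
Sum: 624 + 929 + 19.6 = 1572.6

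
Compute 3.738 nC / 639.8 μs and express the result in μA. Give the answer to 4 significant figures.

(3.738e-9) / (639.8e-6) = 0.00584245e-3 A

5.842 μA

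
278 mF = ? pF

milli = 10⁻³, pico = 10⁻¹²; factor is 10⁹.
278 × 10⁹ = 278000000000

278000000000 pF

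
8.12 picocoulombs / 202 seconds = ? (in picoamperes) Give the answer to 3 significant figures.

0.0402 picoamperes

(8.12 × 10⁻¹²) / (202) = 0.040198 × 10⁻¹² A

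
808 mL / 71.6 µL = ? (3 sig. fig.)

11300

(808 × 10⁻³) / (71.6 × 10⁻⁶) = 11.28 × 10³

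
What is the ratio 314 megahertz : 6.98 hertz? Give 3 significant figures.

45000000

(314 × 10⁶) / (6.98) = 44.99 × 10⁶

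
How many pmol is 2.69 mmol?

2690000000 pmol

milli = 1e-3, pico = 1e-12; factor is 1e9.
2.69 × 1e9 = 2690000000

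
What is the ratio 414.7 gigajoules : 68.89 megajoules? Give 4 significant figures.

(414.7 × 10⁹) / (68.89 × 10⁶) = 6.0197 × 10³

6020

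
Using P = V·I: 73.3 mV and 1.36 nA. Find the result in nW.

73.3e-3 × 1.36e-9 = 99.688e-12 W

0.099688 nW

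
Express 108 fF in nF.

0.000108 nF

femto = 10⁻¹⁵, nano = 10⁻⁹; factor is 10⁻⁶.
108 × 10⁻⁶ = 0.000108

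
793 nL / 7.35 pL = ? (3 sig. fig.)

108000

(793 × 10^-9) / (7.35 × 10^-12) = 107.9 × 10^3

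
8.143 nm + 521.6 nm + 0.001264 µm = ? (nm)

In nm:
  8.143 nm → 8.143
  521.6 nm → 521.6
  0.001264 µm = 0.001264e3 nm = 1.264
Sum: 8.143 + 521.6 + 1.264 = 531.007

531.007 nm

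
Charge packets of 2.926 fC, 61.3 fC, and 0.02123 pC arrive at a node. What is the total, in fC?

85.456 fC

In fC:
  2.926 fC → 2.926
  61.3 fC → 61.3
  0.02123 pC = 0.02123e3 fC = 21.23
Sum: 2.926 + 61.3 + 21.23 = 85.456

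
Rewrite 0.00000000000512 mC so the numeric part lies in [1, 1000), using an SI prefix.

= 5.12 × 10^-15 C; 10^-15 is femto.

5.12 fC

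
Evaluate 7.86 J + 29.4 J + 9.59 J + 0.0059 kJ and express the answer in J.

52.75 J

In J:
  7.86 J → 7.86
  29.4 J → 29.4
  9.59 J → 9.59
  0.0059 kJ = 0.0059 × 10^3 J = 5.9
Sum: 7.86 + 29.4 + 9.59 + 5.9 = 52.75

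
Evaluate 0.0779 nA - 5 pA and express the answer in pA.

72.9 pA

In pA:
  0.0779 nA = 0.0779 × 10³ pA = 77.9
  5 pA → 5
Difference: 77.9 - 5 = 72.9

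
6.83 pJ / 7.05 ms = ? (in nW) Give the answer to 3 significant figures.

0.969 nW

(6.83 × 10⁻¹²) / (7.05 × 10⁻³) = 0.96879 × 10⁻⁹ W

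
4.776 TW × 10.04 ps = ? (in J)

4.776 × 10^12 × 10.04 × 10^-12 = 47.95104 J

47.95104 J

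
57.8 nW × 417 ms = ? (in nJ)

24.1026 nJ

57.8 × 10^-9 × 417 × 10^-3 = 24102.6 × 10^-12 J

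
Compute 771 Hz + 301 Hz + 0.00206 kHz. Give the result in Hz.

1074.06 Hz

In Hz:
  771 Hz → 771
  301 Hz → 301
  0.00206 kHz = 0.00206e3 Hz = 2.06
Sum: 771 + 301 + 2.06 = 1074.06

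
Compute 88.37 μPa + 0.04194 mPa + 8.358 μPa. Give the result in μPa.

In μPa:
  88.37 μPa → 88.37
  0.04194 mPa = 0.04194e3 μPa = 41.94
  8.358 μPa → 8.358
Sum: 88.37 + 41.94 + 8.358 = 138.668

138.668 μPa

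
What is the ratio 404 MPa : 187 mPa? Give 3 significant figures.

(404e6) / (187e-3) = 2.16e9

2160000000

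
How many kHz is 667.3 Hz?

(no prefix) = 1e0, kilo = 1e3; factor is 1e-3.
667.3 × 1e-3 = 0.6673

0.6673 kHz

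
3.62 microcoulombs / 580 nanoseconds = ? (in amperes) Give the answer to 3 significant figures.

(3.62 × 10^-6) / (580 × 10^-9) = 0.0062414 × 10^3 A

6.24 amperes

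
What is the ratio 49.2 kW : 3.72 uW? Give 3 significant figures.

(49.2e3) / (3.72e-6) = 13.23e9

13200000000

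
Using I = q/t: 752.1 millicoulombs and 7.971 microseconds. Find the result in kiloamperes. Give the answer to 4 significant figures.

94.35 kiloamperes

(752.1 × 10^-3) / (7.971 × 10^-6) = 94.3545 × 10^3 A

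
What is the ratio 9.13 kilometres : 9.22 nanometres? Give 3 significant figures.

(9.13e3) / (9.22e-9) = 0.9902e12

990000000000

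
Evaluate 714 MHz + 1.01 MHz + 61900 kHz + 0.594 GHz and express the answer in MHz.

In MHz:
  714 MHz → 714
  1.01 MHz → 1.01
  61900 kHz = 61900e-3 MHz = 61.9
  0.594 GHz = 0.594e3 MHz = 594
Sum: 714 + 1.01 + 61.9 + 594 = 1370.91

1370.91 MHz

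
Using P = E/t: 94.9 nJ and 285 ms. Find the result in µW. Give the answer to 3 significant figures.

(94.9 × 10^-9) / (285 × 10^-3) = 0.33298 × 10^-6 W

0.333 µW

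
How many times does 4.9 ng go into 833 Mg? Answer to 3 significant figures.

(833 × 10⁶) / (4.9 × 10⁻⁹) = 170 × 10¹⁵

170000000000000000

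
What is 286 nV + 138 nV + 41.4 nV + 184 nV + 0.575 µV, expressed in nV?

In nV:
  286 nV → 286
  138 nV → 138
  41.4 nV → 41.4
  184 nV → 184
  0.575 µV = 0.575e3 nV = 575
Sum: 286 + 138 + 41.4 + 184 + 575 = 1224.4

1224.4 nV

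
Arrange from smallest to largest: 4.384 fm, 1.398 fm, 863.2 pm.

4.384 fm = 0.000000000000004384 m
1.398 fm = 0.000000000000001398 m
863.2 pm = 0.0000000008632 m

1.398 fm < 4.384 fm < 863.2 pm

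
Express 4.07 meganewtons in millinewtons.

mega = 10^6, milli = 10^-3; factor is 10^9.
4.07 × 10^9 = 4070000000

4070000000 millinewtons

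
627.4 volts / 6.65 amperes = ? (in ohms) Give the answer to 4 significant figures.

(627.4) / (6.65) = 94.3459 Ω

94.35 ohms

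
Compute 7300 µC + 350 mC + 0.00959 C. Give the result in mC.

In mC:
  7300 µC = 7300 × 10^-3 mC = 7.3
  350 mC → 350
  0.00959 C = 0.00959 × 10^3 mC = 9.59
Sum: 7.3 + 350 + 9.59 = 366.89

366.89 mC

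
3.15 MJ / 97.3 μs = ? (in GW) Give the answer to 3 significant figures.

(3.15e6) / (97.3e-6) = 0.032374e12 W

32.4 GW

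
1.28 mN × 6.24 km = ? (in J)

7.9872 J

1.28 × 10^-3 × 6.24 × 10^3 = 7.9872 J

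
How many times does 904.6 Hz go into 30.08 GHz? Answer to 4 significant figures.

(30.08 × 10^9) / (904.6) = 0.033252 × 10^9

33250000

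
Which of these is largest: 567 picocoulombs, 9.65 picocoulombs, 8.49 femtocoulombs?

567 picocoulombs

567 picocoulombs = 0.000000000567 coulombs
9.65 picocoulombs = 0.00000000000965 coulombs
8.49 femtocoulombs = 0.00000000000000849 coulombs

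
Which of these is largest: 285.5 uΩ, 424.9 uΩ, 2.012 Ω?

285.5 uΩ = 0.0002855 Ω
424.9 uΩ = 0.0004249 Ω
2.012 Ω = 2.012 Ω

2.012 Ω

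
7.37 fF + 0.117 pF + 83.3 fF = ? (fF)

207.67 fF

In fF:
  7.37 fF → 7.37
  0.117 pF = 0.117 × 10^3 fF = 117
  83.3 fF → 83.3
Sum: 7.37 + 117 + 83.3 = 207.67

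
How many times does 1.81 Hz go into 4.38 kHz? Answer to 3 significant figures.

(4.38 × 10^3) / (1.81) = 2.42 × 10^3

2420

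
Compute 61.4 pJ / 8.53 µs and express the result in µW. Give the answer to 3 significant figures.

7.20 µW

(61.4 × 10^-12) / (8.53 × 10^-6) = 7.1981 × 10^-6 W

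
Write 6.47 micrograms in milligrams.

0.00647 milligrams

micro = 10⁻⁶, milli = 10⁻³; factor is 10⁻³.
6.47 × 10⁻³ = 0.00647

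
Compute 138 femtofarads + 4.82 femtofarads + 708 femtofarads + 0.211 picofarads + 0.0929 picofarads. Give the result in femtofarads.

1154.72 femtofarads

In femtofarads:
  138 femtofarads → 138
  4.82 femtofarads → 4.82
  708 femtofarads → 708
  0.211 picofarads = 0.211e3 femtofarads = 211
  0.0929 picofarads = 0.0929e3 femtofarads = 92.9
Sum: 138 + 4.82 + 708 + 211 + 92.9 = 1154.72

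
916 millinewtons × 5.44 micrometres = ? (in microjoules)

4.98304 microjoules

916e-3 × 5.44e-6 = 4983.04e-9 J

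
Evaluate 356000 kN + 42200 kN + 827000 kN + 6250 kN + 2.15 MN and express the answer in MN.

1233.6 MN

In MN:
  356000 kN = 356000e-3 MN = 356
  42200 kN = 42200e-3 MN = 42.2
  827000 kN = 827000e-3 MN = 827
  6250 kN = 6250e-3 MN = 6.25
  2.15 MN → 2.15
Sum: 356 + 42.2 + 827 + 6.25 + 2.15 = 1233.6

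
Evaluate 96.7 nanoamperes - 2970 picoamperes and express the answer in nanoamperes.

93.73 nanoamperes

In nanoamperes:
  96.7 nanoamperes → 96.7
  2970 picoamperes = 2970e-3 nanoamperes = 2.97
Difference: 96.7 - 2.97 = 93.73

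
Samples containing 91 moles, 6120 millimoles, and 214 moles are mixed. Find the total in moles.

In moles:
  91 moles → 91
  6120 millimoles = 6120 × 10^-3 moles = 6.12
  214 moles → 214
Sum: 91 + 6.12 + 214 = 311.12

311.12 moles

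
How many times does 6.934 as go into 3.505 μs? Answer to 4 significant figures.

(3.505 × 10⁻⁶) / (6.934 × 10⁻¹⁸) = 0.50548 × 10¹²

505500000000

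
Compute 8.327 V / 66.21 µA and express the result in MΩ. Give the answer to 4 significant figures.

0.1258 MΩ

(8.327) / (66.21 × 10⁻⁶) = 0.125767 × 10⁶ Ω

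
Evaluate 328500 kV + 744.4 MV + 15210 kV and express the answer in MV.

1088.11 MV

In MV:
  328500 kV = 328500 × 10⁻³ MV = 328.5
  744.4 MV → 744.4
  15210 kV = 15210 × 10⁻³ MV = 15.21
Sum: 328.5 + 744.4 + 15.21 = 1088.11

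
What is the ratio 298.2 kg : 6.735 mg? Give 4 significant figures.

44280000

(298.2e3) / (6.735e-3) = 44.276e6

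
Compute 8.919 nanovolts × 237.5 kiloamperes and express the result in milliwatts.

8.919 × 10⁻⁹ × 237.5 × 10³ = 2118.2625 × 10⁻⁶ W

2.1182625 milliwatts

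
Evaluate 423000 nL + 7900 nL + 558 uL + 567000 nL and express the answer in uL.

In uL:
  423000 nL = 423000 × 10^-3 uL = 423
  7900 nL = 7900 × 10^-3 uL = 7.9
  558 uL → 558
  567000 nL = 567000 × 10^-3 uL = 567
Sum: 423 + 7.9 + 558 + 567 = 1555.9

1555.9 uL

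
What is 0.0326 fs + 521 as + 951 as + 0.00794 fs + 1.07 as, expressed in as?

In as:
  0.0326 fs = 0.0326 × 10^3 as = 32.6
  521 as → 521
  951 as → 951
  0.00794 fs = 0.00794 × 10^3 as = 7.94
  1.07 as → 1.07
Sum: 32.6 + 521 + 951 + 7.94 + 1.07 = 1513.61

1513.61 as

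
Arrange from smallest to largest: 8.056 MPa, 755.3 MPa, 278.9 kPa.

278.9 kPa < 8.056 MPa < 755.3 MPa

8.056 MPa = 8056000 Pa
755.3 MPa = 755300000 Pa
278.9 kPa = 278900 Pa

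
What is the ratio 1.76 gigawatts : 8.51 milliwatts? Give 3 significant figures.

207000000000

(1.76 × 10⁹) / (8.51 × 10⁻³) = 0.2068 × 10¹²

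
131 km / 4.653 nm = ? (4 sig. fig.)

(131 × 10³) / (4.653 × 10⁻⁹) = 28.154 × 10¹²

28150000000000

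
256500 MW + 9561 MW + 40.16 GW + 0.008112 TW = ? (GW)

In GW:
  256500 MW = 256500e-3 GW = 256.5
  9561 MW = 9561e-3 GW = 9.561
  40.16 GW → 40.16
  0.008112 TW = 0.008112e3 GW = 8.112
Sum: 256.5 + 9.561 + 40.16 + 8.112 = 314.333

314.333 GW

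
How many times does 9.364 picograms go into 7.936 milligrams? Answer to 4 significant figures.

847500000

(7.936 × 10^-3) / (9.364 × 10^-12) = 0.8475 × 10^9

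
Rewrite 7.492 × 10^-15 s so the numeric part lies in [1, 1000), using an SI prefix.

7.492 fs

= 7.492 × 10^-15 s; 10^-15 is femto.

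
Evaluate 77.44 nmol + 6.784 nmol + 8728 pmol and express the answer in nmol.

In nmol:
  77.44 nmol → 77.44
  6.784 nmol → 6.784
  8728 pmol = 8728e-3 nmol = 8.728
Sum: 77.44 + 6.784 + 8.728 = 92.952

92.952 nmol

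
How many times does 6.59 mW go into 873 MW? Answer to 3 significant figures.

(873e6) / (6.59e-3) = 132.5e9

132000000000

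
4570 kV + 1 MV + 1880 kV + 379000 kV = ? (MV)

386.45 MV

In MV:
  4570 kV = 4570e-3 MV = 4.57
  1 MV → 1
  1880 kV = 1880e-3 MV = 1.88
  379000 kV = 379000e-3 MV = 379
Sum: 4.57 + 1 + 1.88 + 379 = 386.45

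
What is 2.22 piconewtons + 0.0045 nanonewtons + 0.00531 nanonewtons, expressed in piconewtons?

In piconewtons:
  2.22 piconewtons → 2.22
  0.0045 nanonewtons = 0.0045 × 10³ piconewtons = 4.5
  0.00531 nanonewtons = 0.00531 × 10³ piconewtons = 5.31
Sum: 2.22 + 4.5 + 5.31 = 12.03

12.03 piconewtons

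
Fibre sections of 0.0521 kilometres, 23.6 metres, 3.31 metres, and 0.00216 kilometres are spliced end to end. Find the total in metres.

In metres:
  0.0521 kilometres = 0.0521 × 10^3 metres = 52.1
  23.6 metres → 23.6
  3.31 metres → 3.31
  0.00216 kilometres = 0.00216 × 10^3 metres = 2.16
Sum: 52.1 + 23.6 + 3.31 + 2.16 = 81.17

81.17 metres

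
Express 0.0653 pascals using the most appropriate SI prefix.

= 65.3e-3 pascals; 1e-3 is milli.

65.3 millipascals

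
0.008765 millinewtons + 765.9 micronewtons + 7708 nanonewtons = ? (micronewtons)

In micronewtons:
  0.008765 millinewtons = 0.008765 × 10^3 micronewtons = 8.765
  765.9 micronewtons → 765.9
  7708 nanonewtons = 7708 × 10^-3 micronewtons = 7.708
Sum: 8.765 + 765.9 + 7.708 = 782.373

782.373 micronewtons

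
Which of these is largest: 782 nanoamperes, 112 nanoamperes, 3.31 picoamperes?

782 nanoamperes = 0.000000782 amperes
112 nanoamperes = 0.000000112 amperes
3.31 picoamperes = 0.00000000000331 amperes

782 nanoamperes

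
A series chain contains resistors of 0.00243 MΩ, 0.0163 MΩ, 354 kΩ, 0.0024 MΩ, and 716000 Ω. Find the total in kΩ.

1091.13 kΩ

In kΩ:
  0.00243 MΩ = 0.00243e3 kΩ = 2.43
  0.0163 MΩ = 0.0163e3 kΩ = 16.3
  354 kΩ → 354
  0.0024 MΩ = 0.0024e3 kΩ = 2.4
  716000 Ω = 716000e-3 kΩ = 716
Sum: 2.43 + 16.3 + 354 + 2.4 + 716 = 1091.13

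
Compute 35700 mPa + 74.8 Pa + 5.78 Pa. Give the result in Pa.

In Pa:
  35700 mPa = 35700 × 10⁻³ Pa = 35.7
  74.8 Pa → 74.8
  5.78 Pa → 5.78
Sum: 35.7 + 74.8 + 5.78 = 116.28

116.28 Pa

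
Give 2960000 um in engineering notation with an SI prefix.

2.96 m

= 2.96 m; mantissa already in [1, 1000).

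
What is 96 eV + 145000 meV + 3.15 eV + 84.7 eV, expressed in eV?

In eV:
  96 eV → 96
  145000 meV = 145000 × 10^-3 eV = 145
  3.15 eV → 3.15
  84.7 eV → 84.7
Sum: 96 + 145 + 3.15 + 84.7 = 328.85

328.85 eV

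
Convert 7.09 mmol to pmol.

7090000000 pmol

milli = 1e-3, pico = 1e-12; factor is 1e9.
7.09 × 1e9 = 7090000000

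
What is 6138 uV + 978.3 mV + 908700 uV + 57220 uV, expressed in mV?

1950.358 mV

In mV:
  6138 uV = 6138 × 10^-3 mV = 6.138
  978.3 mV → 978.3
  908700 uV = 908700 × 10^-3 mV = 908.7
  57220 uV = 57220 × 10^-3 mV = 57.22
Sum: 6.138 + 978.3 + 908.7 + 57.22 = 1950.358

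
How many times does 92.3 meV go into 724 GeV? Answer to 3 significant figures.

7840000000000

(724 × 10⁹) / (92.3 × 10⁻³) = 7.844 × 10¹²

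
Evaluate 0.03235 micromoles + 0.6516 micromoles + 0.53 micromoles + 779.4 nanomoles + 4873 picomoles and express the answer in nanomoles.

In nanomoles:
  0.03235 micromoles = 0.03235 × 10³ nanomoles = 32.35
  0.6516 micromoles = 0.6516 × 10³ nanomoles = 651.6
  0.53 micromoles = 0.53 × 10³ nanomoles = 530
  779.4 nanomoles → 779.4
  4873 picomoles = 4873 × 10⁻³ nanomoles = 4.873
Sum: 32.35 + 651.6 + 530 + 779.4 + 4.873 = 1998.223

1998.223 nanomoles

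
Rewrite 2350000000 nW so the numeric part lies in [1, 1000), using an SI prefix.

= 2.35 W; mantissa already in [1, 1000).

2.35 W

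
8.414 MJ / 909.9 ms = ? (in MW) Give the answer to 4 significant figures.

(8.414 × 10^6) / (909.9 × 10^-3) = 0.00924717 × 10^9 W

9.247 MW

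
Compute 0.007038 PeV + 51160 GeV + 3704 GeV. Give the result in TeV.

In TeV:
  0.007038 PeV = 0.007038 × 10³ TeV = 7.038
  51160 GeV = 51160 × 10⁻³ TeV = 51.16
  3704 GeV = 3704 × 10⁻³ TeV = 3.704
Sum: 7.038 + 51.16 + 3.704 = 61.902

61.902 TeV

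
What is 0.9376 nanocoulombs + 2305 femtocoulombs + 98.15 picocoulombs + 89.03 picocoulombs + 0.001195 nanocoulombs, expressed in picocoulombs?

1128.28 picocoulombs

In picocoulombs:
  0.9376 nanocoulombs = 0.9376e3 picocoulombs = 937.6
  2305 femtocoulombs = 2305e-3 picocoulombs = 2.305
  98.15 picocoulombs → 98.15
  89.03 picocoulombs → 89.03
  0.001195 nanocoulombs = 0.001195e3 picocoulombs = 1.195
Sum: 937.6 + 2.305 + 98.15 + 89.03 + 1.195 = 1128.28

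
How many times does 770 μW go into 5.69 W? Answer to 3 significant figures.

(5.69) / (770 × 10^-6) = 0.00739 × 10^6

7390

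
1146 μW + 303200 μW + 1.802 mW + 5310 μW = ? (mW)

In mW:
  1146 μW = 1146 × 10⁻³ mW = 1.146
  303200 μW = 303200 × 10⁻³ mW = 303.2
  1.802 mW → 1.802
  5310 μW = 5310 × 10⁻³ mW = 5.31
Sum: 1.146 + 303.2 + 1.802 + 5.31 = 311.458

311.458 mW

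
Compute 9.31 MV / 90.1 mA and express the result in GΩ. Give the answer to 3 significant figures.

0.103 GΩ

(9.31 × 10⁶) / (90.1 × 10⁻³) = 0.10333 × 10⁹ Ω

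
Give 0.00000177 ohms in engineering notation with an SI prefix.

1.77 microohms

= 1.77e-6 ohms; 1e-6 is micro.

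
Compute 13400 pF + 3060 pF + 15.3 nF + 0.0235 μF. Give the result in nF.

In nF:
  13400 pF = 13400 × 10^-3 nF = 13.4
  3060 pF = 3060 × 10^-3 nF = 3.06
  15.3 nF → 15.3
  0.0235 μF = 0.0235 × 10^3 nF = 23.5
Sum: 13.4 + 3.06 + 15.3 + 23.5 = 55.26

55.26 nF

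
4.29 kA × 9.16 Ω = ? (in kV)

39.2964 kV

4.29e3 × 9.16 = 39.2964e3 V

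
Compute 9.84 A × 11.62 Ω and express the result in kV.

9.84 × 11.62 = 114.3408 V

0.1143408 kV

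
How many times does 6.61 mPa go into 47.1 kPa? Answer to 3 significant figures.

(47.1 × 10^3) / (6.61 × 10^-3) = 7.126 × 10^6

7130000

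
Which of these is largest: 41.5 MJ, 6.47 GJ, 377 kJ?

41.5 MJ = 41500000 J
6.47 GJ = 6470000000 J
377 kJ = 377000 J

6.47 GJ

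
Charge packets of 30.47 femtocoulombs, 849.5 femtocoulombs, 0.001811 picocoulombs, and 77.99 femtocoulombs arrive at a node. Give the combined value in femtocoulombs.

959.771 femtocoulombs

In femtocoulombs:
  30.47 femtocoulombs → 30.47
  849.5 femtocoulombs → 849.5
  0.001811 picocoulombs = 0.001811e3 femtocoulombs = 1.811
  77.99 femtocoulombs → 77.99
Sum: 30.47 + 849.5 + 1.811 + 77.99 = 959.771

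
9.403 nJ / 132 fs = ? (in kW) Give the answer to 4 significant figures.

(9.403 × 10^-9) / (132 × 10^-15) = 0.0712348 × 10^6 W

71.23 kW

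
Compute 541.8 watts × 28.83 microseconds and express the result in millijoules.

15.620094 millijoules

541.8 × 28.83e-6 = 15620.094e-6 J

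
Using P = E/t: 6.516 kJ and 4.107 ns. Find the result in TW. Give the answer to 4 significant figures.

(6.516 × 10³) / (4.107 × 10⁻⁹) = 1.58656 × 10¹² W

1.587 TW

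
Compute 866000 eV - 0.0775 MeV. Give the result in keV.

In keV:
  866000 eV = 866000e-3 keV = 866
  0.0775 MeV = 0.0775e3 keV = 77.5
Difference: 866 - 77.5 = 788.5

788.5 keV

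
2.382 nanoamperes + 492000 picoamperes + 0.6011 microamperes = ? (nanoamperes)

1095.482 nanoamperes

In nanoamperes:
  2.382 nanoamperes → 2.382
  492000 picoamperes = 492000e-3 nanoamperes = 492
  0.6011 microamperes = 0.6011e3 nanoamperes = 601.1
Sum: 2.382 + 492 + 601.1 = 1095.482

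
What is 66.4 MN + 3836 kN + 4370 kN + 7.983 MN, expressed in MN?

In MN:
  66.4 MN → 66.4
  3836 kN = 3836 × 10⁻³ MN = 3.836
  4370 kN = 4370 × 10⁻³ MN = 4.37
  7.983 MN → 7.983
Sum: 66.4 + 3.836 + 4.37 + 7.983 = 82.589

82.589 MN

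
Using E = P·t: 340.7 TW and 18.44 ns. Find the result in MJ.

340.7 × 10¹² × 18.44 × 10⁻⁹ = 6282.508 × 10³ J

6.282508 MJ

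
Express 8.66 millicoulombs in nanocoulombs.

milli = 1e-3, nano = 1e-9; factor is 1e6.
8.66 × 1e6 = 8660000

8660000 nanocoulombs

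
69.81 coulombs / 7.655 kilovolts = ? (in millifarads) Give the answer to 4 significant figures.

9.120 millifarads

(69.81) / (7.655 × 10³) = 9.11953 × 10⁻³ F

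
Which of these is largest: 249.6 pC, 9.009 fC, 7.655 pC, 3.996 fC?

249.6 pC = 0.0000000002496 C
9.009 fC = 0.000000000000009009 C
7.655 pC = 0.000000000007655 C
3.996 fC = 0.000000000000003996 C

249.6 pC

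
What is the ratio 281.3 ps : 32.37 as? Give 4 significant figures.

(281.3e-12) / (32.37e-18) = 8.6901e6

8690000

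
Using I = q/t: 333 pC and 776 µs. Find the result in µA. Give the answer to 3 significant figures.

0.429 µA

(333e-12) / (776e-6) = 0.42912e-6 A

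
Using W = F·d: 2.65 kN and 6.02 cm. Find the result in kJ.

0.15953 kJ

2.65e3 × 6.02e-2 = 15.953e1 J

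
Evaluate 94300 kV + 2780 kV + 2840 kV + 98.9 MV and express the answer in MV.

198.82 MV

In MV:
  94300 kV = 94300 × 10⁻³ MV = 94.3
  2780 kV = 2780 × 10⁻³ MV = 2.78
  2840 kV = 2840 × 10⁻³ MV = 2.84
  98.9 MV → 98.9
Sum: 94.3 + 2.78 + 2.84 + 98.9 = 198.82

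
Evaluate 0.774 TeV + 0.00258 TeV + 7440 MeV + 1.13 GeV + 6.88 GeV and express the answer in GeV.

In GeV:
  0.774 TeV = 0.774 × 10³ GeV = 774
  0.00258 TeV = 0.00258 × 10³ GeV = 2.58
  7440 MeV = 7440 × 10⁻³ GeV = 7.44
  1.13 GeV → 1.13
  6.88 GeV → 6.88
Sum: 774 + 2.58 + 7.44 + 1.13 + 6.88 = 792.03

792.03 GeV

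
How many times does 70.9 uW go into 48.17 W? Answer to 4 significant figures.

679400

(48.17) / (70.9 × 10⁻⁶) = 0.67941 × 10⁶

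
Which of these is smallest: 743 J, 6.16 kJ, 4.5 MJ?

743 J = 743 J
6.16 kJ = 6160 J
4.5 MJ = 4500000 J

743 J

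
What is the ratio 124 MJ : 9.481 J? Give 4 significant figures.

(124 × 10^6) / (9.481) = 13.079 × 10^6

13080000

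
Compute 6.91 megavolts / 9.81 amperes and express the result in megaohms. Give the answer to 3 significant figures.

0.704 megaohms

(6.91 × 10^6) / (9.81) = 0.70438 × 10^6 Ω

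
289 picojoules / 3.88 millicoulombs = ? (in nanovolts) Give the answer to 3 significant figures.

(289 × 10⁻¹²) / (3.88 × 10⁻³) = 74.485 × 10⁻⁹ V

74.5 nanovolts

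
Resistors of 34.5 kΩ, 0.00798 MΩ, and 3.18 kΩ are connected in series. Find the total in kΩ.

45.66 kΩ

In kΩ:
  34.5 kΩ → 34.5
  0.00798 MΩ = 0.00798 × 10^3 kΩ = 7.98
  3.18 kΩ → 3.18
Sum: 34.5 + 7.98 + 3.18 = 45.66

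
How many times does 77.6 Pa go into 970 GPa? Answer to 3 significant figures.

(970 × 10^9) / (77.6) = 12.5 × 10^9

12500000000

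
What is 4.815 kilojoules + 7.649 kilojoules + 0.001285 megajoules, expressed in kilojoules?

13.749 kilojoules

In kilojoules:
  4.815 kilojoules → 4.815
  7.649 kilojoules → 7.649
  0.001285 megajoules = 0.001285e3 kilojoules = 1.285
Sum: 4.815 + 7.649 + 1.285 = 13.749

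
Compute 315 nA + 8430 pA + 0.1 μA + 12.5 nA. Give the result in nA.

435.93 nA

In nA:
  315 nA → 315
  8430 pA = 8430 × 10⁻³ nA = 8.43
  0.1 μA = 0.1 × 10³ nA = 100
  12.5 nA → 12.5
Sum: 315 + 8.43 + 100 + 12.5 = 435.93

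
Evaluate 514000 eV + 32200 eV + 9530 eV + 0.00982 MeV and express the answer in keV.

565.55 keV

In keV:
  514000 eV = 514000e-3 keV = 514
  32200 eV = 32200e-3 keV = 32.2
  9530 eV = 9530e-3 keV = 9.53
  0.00982 MeV = 0.00982e3 keV = 9.82
Sum: 514 + 32.2 + 9.53 + 9.82 = 565.55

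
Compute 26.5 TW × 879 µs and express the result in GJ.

26.5e12 × 879e-6 = 23293.5e6 J

23.2935 GJ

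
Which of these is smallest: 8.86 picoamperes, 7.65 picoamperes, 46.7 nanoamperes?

7.65 picoamperes

8.86 picoamperes = 0.00000000000886 amperes
7.65 picoamperes = 0.00000000000765 amperes
46.7 nanoamperes = 0.0000000467 amperes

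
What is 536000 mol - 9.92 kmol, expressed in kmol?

In kmol:
  536000 mol = 536000 × 10⁻³ kmol = 536
  9.92 kmol → 9.92
Difference: 536 - 9.92 = 526.08

526.08 kmol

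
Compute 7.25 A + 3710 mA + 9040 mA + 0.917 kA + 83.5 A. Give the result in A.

In A:
  7.25 A → 7.25
  3710 mA = 3710 × 10⁻³ A = 3.71
  9040 mA = 9040 × 10⁻³ A = 9.04
  0.917 kA = 0.917 × 10³ A = 917
  83.5 A → 83.5
Sum: 7.25 + 3.71 + 9.04 + 917 + 83.5 = 1020.5

1020.5 A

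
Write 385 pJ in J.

pico = 1e-12, (no prefix) = 1e0; factor is 1e-12.
385 × 1e-12 = 0.000000000385

0.000000000385 J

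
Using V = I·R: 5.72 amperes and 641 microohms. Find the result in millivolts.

3.66652 millivolts

5.72 × 641e-6 = 3666.52e-6 V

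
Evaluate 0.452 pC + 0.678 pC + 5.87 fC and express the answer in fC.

1135.87 fC

In fC:
  0.452 pC = 0.452 × 10³ fC = 452
  0.678 pC = 0.678 × 10³ fC = 678
  5.87 fC → 5.87
Sum: 452 + 678 + 5.87 = 1135.87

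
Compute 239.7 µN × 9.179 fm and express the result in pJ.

239.7 × 10^-6 × 9.179 × 10^-15 = 2200.2063 × 10^-21 J

0.0000022002063 pJ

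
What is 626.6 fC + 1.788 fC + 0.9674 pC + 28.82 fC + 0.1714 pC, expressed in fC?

In fC:
  626.6 fC → 626.6
  1.788 fC → 1.788
  0.9674 pC = 0.9674 × 10³ fC = 967.4
  28.82 fC → 28.82
  0.1714 pC = 0.1714 × 10³ fC = 171.4
Sum: 626.6 + 1.788 + 967.4 + 28.82 + 171.4 = 1796.008

1796.008 fC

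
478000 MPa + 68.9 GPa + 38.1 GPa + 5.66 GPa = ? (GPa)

In GPa:
  478000 MPa = 478000e-3 GPa = 478
  68.9 GPa → 68.9
  38.1 GPa → 38.1
  5.66 GPa → 5.66
Sum: 478 + 68.9 + 38.1 + 5.66 = 590.66

590.66 GPa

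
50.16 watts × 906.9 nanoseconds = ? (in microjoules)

50.16 × 906.9 × 10⁻⁹ = 45490.104 × 10⁻⁹ J

45.490104 microjoules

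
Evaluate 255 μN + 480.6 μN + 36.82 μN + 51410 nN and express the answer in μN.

In μN:
  255 μN → 255
  480.6 μN → 480.6
  36.82 μN → 36.82
  51410 nN = 51410 × 10⁻³ μN = 51.41
Sum: 255 + 480.6 + 36.82 + 51.41 = 823.83

823.83 μN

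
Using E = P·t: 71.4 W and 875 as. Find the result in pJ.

71.4 × 875 × 10^-18 = 62475 × 10^-18 J

0.062475 pJ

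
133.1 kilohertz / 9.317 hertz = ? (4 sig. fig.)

14290

(133.1 × 10³) / (9.317) = 14.286 × 10³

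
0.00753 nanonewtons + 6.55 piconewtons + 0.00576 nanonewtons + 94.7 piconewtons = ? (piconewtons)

114.54 piconewtons

In piconewtons:
  0.00753 nanonewtons = 0.00753e3 piconewtons = 7.53
  6.55 piconewtons → 6.55
  0.00576 nanonewtons = 0.00576e3 piconewtons = 5.76
  94.7 piconewtons → 94.7
Sum: 7.53 + 6.55 + 5.76 + 94.7 = 114.54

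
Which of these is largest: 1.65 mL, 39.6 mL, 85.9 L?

1.65 mL = 0.00165 L
39.6 mL = 0.0396 L
85.9 L = 85.9 L

85.9 L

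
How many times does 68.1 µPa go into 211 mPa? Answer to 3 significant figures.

3100

(211 × 10⁻³) / (68.1 × 10⁻⁶) = 3.098 × 10³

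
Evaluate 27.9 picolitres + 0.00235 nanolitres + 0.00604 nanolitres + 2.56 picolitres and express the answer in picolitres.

In picolitres:
  27.9 picolitres → 27.9
  0.00235 nanolitres = 0.00235 × 10³ picolitres = 2.35
  0.00604 nanolitres = 0.00604 × 10³ picolitres = 6.04
  2.56 picolitres → 2.56
Sum: 27.9 + 2.35 + 6.04 + 2.56 = 38.85

38.85 picolitres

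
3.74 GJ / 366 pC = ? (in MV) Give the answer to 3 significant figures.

10200000000000 MV

(3.74 × 10⁹) / (366 × 10⁻¹²) = 0.010219 × 10²¹ V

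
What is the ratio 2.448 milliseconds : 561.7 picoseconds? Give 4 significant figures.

4358000

(2.448 × 10⁻³) / (561.7 × 10⁻¹²) = 0.0043582 × 10⁹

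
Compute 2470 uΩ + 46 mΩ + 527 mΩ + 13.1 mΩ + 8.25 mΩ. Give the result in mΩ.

In mΩ:
  2470 uΩ = 2470 × 10^-3 mΩ = 2.47
  46 mΩ → 46
  527 mΩ → 527
  13.1 mΩ → 13.1
  8.25 mΩ → 8.25
Sum: 2.47 + 46 + 527 + 13.1 + 8.25 = 596.82

596.82 mΩ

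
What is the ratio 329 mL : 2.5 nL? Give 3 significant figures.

132000000

(329 × 10⁻³) / (2.5 × 10⁻⁹) = 131.6 × 10⁶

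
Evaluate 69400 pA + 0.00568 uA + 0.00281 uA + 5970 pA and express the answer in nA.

83.86 nA

In nA:
  69400 pA = 69400 × 10⁻³ nA = 69.4
  0.00568 uA = 0.00568 × 10³ nA = 5.68
  0.00281 uA = 0.00281 × 10³ nA = 2.81
  5970 pA = 5970 × 10⁻³ nA = 5.97
Sum: 69.4 + 5.68 + 2.81 + 5.97 = 83.86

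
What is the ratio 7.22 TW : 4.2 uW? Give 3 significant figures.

(7.22 × 10¹²) / (4.2 × 10⁻⁶) = 1.719 × 10¹⁸

1720000000000000000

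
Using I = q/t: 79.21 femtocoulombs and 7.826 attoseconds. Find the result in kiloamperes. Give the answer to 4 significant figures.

10.12 kiloamperes

(79.21 × 10⁻¹⁵) / (7.826 × 10⁻¹⁸) = 10.1214 × 10³ A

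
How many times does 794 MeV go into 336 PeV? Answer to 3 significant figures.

423000000

(336 × 10^15) / (794 × 10^6) = 0.4232 × 10^9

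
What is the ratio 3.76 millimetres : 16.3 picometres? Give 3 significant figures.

(3.76e-3) / (16.3e-12) = 0.2307e9

231000000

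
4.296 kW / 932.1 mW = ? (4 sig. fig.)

(4.296 × 10^3) / (932.1 × 10^-3) = 0.0046089 × 10^6

4609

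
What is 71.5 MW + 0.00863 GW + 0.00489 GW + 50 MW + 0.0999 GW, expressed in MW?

234.92 MW

In MW:
  71.5 MW → 71.5
  0.00863 GW = 0.00863 × 10^3 MW = 8.63
  0.00489 GW = 0.00489 × 10^3 MW = 4.89
  50 MW → 50
  0.0999 GW = 0.0999 × 10^3 MW = 99.9
Sum: 71.5 + 8.63 + 4.89 + 50 + 99.9 = 234.92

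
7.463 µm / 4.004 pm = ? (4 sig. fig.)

(7.463 × 10⁻⁶) / (4.004 × 10⁻¹²) = 1.8639 × 10⁶

1864000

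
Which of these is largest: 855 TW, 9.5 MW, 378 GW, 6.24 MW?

855 TW = 855000000000000 W
9.5 MW = 9500000 W
378 GW = 378000000000 W
6.24 MW = 6240000 W

855 TW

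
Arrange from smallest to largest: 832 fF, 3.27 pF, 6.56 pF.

832 fF = 0.000000000000832 F
3.27 pF = 0.00000000000327 F
6.56 pF = 0.00000000000656 F

832 fF < 3.27 pF < 6.56 pF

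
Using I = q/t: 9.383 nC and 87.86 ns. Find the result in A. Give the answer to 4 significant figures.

0.1068 A

(9.383 × 10⁻⁹) / (87.86 × 10⁻⁹) = 0.106795 A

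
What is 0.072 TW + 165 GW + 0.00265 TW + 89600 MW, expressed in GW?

In GW:
  0.072 TW = 0.072 × 10³ GW = 72
  165 GW → 165
  0.00265 TW = 0.00265 × 10³ GW = 2.65
  89600 MW = 89600 × 10⁻³ GW = 89.6
Sum: 72 + 165 + 2.65 + 89.6 = 329.25

329.25 GW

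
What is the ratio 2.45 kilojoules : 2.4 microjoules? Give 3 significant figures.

1020000000

(2.45 × 10³) / (2.4 × 10⁻⁶) = 1.021 × 10⁹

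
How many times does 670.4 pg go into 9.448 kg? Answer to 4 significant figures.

14090000000000

(9.448e3) / (670.4e-12) = 0.014093e15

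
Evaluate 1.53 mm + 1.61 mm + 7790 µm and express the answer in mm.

In mm:
  1.53 mm → 1.53
  1.61 mm → 1.61
  7790 µm = 7790 × 10^-3 mm = 7.79
Sum: 1.53 + 1.61 + 7.79 = 10.93

10.93 mm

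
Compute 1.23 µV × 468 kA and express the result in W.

0.57564 W

1.23e-6 × 468e3 = 575.64e-3 W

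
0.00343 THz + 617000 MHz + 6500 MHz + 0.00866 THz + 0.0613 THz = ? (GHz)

In GHz:
  0.00343 THz = 0.00343 × 10^3 GHz = 3.43
  617000 MHz = 617000 × 10^-3 GHz = 617
  6500 MHz = 6500 × 10^-3 GHz = 6.5
  0.00866 THz = 0.00866 × 10^3 GHz = 8.66
  0.0613 THz = 0.0613 × 10^3 GHz = 61.3
Sum: 3.43 + 617 + 6.5 + 8.66 + 61.3 = 696.89

696.89 GHz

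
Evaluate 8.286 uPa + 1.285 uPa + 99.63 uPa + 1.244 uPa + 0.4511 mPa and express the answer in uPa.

In uPa:
  8.286 uPa → 8.286
  1.285 uPa → 1.285
  99.63 uPa → 99.63
  1.244 uPa → 1.244
  0.4511 mPa = 0.4511 × 10^3 uPa = 451.1
Sum: 8.286 + 1.285 + 99.63 + 1.244 + 451.1 = 561.545

561.545 uPa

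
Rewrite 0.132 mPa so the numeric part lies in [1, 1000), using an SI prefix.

= 132 × 10^-6 Pa; 10^-6 is micro.

132 μPa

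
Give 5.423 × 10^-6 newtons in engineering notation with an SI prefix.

= 5.423 × 10^-6 newtons; 10^-6 is micro.

5.423 micronewtons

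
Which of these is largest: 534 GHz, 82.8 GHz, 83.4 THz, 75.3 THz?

534 GHz = 534000000000 Hz
82.8 GHz = 82800000000 Hz
83.4 THz = 83400000000000 Hz
75.3 THz = 75300000000000 Hz

83.4 THz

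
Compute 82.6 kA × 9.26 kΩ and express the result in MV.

764.876 MV

82.6 × 10³ × 9.26 × 10³ = 764.876 × 10⁶ V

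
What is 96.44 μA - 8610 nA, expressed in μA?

87.83 μA

In μA:
  96.44 μA → 96.44
  8610 nA = 8610 × 10^-3 μA = 8.61
Difference: 96.44 - 8.61 = 87.83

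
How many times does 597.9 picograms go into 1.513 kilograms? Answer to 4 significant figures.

2531000000000

(1.513e3) / (597.9e-12) = 0.0025305e15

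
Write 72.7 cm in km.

centi = 10⁻², kilo = 10³; factor is 10⁻⁵.
72.7 × 10⁻⁵ = 0.000727

0.000727 km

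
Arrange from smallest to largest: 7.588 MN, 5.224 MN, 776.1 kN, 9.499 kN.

9.499 kN < 776.1 kN < 5.224 MN < 7.588 MN

7.588 MN = 7588000 N
5.224 MN = 5224000 N
776.1 kN = 776100 N
9.499 kN = 9499 N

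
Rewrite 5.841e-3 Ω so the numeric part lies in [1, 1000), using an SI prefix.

5.841 mΩ

= 5.841e-3 Ω; 1e-3 is milli.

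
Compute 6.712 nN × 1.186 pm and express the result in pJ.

0.000000007960432 pJ

6.712e-9 × 1.186e-12 = 7.960432e-21 J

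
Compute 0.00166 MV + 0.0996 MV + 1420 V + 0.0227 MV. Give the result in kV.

125.38 kV

In kV:
  0.00166 MV = 0.00166 × 10³ kV = 1.66
  0.0996 MV = 0.0996 × 10³ kV = 99.6
  1420 V = 1420 × 10⁻³ kV = 1.42
  0.0227 MV = 0.0227 × 10³ kV = 22.7
Sum: 1.66 + 99.6 + 1.42 + 22.7 = 125.38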